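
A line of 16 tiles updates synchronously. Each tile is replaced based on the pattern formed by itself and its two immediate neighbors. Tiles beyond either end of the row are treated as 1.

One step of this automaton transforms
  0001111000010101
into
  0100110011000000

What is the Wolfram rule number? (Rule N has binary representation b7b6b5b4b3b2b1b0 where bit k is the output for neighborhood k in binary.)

position 4: 111 → 1  (bit 7 = 1)
position 6: 110 → 0  (bit 6 = 0)
position 12: 101 → 0  (bit 5 = 0)
position 0: 100 → 0  (bit 4 = 0)
position 3: 011 → 0  (bit 3 = 0)
position 11: 010 → 0  (bit 2 = 0)
position 2: 001 → 0  (bit 1 = 0)
position 1: 000 → 1  (bit 0 = 1)
bits b7..b0 = 10000001 = 129

129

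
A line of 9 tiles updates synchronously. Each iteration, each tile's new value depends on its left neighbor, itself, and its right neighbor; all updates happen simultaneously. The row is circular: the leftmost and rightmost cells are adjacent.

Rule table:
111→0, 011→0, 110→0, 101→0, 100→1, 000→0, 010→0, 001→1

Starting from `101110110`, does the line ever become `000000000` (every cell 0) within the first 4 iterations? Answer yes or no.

yes

iteration 1: 000000000
all cells are 0 at iteration 1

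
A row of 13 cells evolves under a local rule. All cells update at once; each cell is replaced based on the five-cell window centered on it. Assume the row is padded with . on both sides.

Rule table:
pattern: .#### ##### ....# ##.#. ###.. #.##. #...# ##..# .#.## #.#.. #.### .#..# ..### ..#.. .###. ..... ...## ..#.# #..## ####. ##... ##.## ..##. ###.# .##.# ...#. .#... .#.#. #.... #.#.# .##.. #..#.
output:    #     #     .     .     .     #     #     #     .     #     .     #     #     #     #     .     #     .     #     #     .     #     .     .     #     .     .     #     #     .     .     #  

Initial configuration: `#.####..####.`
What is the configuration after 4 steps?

...###.....#.

...##.#####..
..#.##.###..#
....###.#.###
...###.....#.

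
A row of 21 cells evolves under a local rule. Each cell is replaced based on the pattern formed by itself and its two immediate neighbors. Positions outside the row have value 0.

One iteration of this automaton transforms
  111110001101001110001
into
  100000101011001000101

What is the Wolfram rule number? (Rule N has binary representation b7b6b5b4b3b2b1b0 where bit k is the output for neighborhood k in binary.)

45

position 1: 111 → 0  (bit 7 = 0)
position 4: 110 → 0  (bit 6 = 0)
position 10: 101 → 1  (bit 5 = 1)
position 5: 100 → 0  (bit 4 = 0)
position 0: 011 → 1  (bit 3 = 1)
position 11: 010 → 1  (bit 2 = 1)
position 7: 001 → 0  (bit 1 = 0)
position 6: 000 → 1  (bit 0 = 1)
bits b7..b0 = 00101101 = 45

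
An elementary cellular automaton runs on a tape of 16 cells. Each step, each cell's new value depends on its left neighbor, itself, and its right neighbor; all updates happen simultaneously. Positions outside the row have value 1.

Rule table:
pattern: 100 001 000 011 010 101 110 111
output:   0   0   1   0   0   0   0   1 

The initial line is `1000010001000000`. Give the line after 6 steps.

0011000100011110
0000010001001100
0111000100000000
0010010001111110
0000000100111100
0111110000011000

0111110000011000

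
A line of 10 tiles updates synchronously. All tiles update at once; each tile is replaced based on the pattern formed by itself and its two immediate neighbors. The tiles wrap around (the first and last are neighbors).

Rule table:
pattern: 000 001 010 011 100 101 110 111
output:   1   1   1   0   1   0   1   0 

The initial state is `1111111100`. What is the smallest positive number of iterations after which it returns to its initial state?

0000000111
1111111001
0000001110
1111110011
0000011100
1111100111
0000111000
1111001111
0001110000
1110011111
0011100000
1100111111
0111000000
1001111111
1110000000
0011111111
1100000001
0111111110
1000000011
1111111100

20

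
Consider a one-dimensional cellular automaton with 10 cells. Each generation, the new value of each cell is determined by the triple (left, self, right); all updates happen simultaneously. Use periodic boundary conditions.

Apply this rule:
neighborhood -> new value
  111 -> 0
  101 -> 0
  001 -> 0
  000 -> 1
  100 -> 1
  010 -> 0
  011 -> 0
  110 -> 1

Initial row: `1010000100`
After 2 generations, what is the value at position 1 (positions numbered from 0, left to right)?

1

generation 1: 0001110010
generation 2: 1100011001
position 1 holds 1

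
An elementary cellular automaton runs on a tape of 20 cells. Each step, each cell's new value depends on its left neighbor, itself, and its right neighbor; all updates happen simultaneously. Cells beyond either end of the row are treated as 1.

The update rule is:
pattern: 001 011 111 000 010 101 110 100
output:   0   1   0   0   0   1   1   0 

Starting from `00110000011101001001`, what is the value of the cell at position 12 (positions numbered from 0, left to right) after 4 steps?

step 1: 00110000010110000001
step 2: 00110000001110000001
step 3: 00110000001010000001
step 4: 00110000000100000001
position 12 holds 0

0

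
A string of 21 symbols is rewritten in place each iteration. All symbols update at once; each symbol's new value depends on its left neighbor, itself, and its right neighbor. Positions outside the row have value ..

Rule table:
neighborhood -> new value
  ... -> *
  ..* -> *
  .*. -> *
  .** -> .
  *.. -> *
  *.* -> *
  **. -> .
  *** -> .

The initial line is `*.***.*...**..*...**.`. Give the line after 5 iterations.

iteration 1: **...*****..******..*
iteration 2: ..***.....**......***
iteration 3: **...*****..******...
iteration 4: ..***.....**......***  (repeats iteration 2; period 2)
iteration 5: **...*****..******...

**...*****..******...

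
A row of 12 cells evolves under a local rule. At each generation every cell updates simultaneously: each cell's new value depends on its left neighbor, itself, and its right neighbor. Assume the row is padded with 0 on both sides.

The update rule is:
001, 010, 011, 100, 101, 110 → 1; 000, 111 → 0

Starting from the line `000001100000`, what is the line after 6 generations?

generation 1: 000011110000
generation 2: 000110011000
generation 3: 001111111100
generation 4: 011000000110
generation 5: 111100001111
generation 6: 100110011001

100110011001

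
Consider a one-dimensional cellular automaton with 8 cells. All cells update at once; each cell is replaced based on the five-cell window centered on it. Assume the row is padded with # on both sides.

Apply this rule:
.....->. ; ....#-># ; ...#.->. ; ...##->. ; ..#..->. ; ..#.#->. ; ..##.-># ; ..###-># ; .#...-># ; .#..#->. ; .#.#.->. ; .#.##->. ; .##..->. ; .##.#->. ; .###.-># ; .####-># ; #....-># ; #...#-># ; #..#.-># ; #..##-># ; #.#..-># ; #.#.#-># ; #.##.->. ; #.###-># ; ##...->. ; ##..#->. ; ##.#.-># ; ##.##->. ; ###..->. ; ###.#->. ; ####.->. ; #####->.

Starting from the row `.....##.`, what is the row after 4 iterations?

.##.##.#

.#.#.#..
##.#.#.#
..##.#.#
.##.##.#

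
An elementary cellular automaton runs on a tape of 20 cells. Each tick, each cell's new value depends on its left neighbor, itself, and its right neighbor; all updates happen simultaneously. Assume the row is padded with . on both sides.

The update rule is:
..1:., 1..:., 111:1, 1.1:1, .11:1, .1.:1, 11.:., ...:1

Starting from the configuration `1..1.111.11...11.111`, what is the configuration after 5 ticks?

1..111..1.11111..1.1

1..1111.11..1.1.111.
1..111.11...111111..
1..11.11..1.11111..1
1..1.11...111111...1
1..111..1.11111..1.1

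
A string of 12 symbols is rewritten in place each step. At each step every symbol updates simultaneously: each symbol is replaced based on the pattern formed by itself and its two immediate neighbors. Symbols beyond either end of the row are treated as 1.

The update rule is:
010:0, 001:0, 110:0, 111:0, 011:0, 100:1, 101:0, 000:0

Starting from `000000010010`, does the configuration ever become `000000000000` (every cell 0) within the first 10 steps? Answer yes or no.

no

100000001000
010000000100
001000000010
100100000000
010010000000
001001000000
100100100000
010010010000
001001001000
100100100100
step 10 is 100100100100, still not uniform 0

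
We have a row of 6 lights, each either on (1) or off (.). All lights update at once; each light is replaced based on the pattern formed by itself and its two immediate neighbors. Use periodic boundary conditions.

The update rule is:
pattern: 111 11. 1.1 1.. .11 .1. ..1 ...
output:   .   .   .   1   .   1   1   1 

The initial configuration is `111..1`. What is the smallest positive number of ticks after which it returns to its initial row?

2

tick 1: ...11.
tick 2: 111..1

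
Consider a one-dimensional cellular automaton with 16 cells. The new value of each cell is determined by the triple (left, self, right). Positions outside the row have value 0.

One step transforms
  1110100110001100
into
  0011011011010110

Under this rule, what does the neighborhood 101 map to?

At position 3 the neighborhood is 101; the next row has 1 there.

1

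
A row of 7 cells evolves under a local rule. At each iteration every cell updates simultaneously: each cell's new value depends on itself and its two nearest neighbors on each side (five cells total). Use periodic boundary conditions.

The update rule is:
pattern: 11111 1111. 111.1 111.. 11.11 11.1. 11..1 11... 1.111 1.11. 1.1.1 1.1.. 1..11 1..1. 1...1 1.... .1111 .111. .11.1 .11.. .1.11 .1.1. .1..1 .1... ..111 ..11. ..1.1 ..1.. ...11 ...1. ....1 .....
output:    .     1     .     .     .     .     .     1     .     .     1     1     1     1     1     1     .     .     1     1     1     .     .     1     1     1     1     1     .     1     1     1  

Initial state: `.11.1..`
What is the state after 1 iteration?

.11.111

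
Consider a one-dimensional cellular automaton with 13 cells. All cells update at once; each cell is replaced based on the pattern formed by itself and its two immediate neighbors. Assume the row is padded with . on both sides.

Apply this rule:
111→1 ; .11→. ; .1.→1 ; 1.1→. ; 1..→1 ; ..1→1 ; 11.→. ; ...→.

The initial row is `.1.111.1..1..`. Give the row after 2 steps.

..11111.111.1

step 1: 11..1..11111.
step 2: ..11111.111.1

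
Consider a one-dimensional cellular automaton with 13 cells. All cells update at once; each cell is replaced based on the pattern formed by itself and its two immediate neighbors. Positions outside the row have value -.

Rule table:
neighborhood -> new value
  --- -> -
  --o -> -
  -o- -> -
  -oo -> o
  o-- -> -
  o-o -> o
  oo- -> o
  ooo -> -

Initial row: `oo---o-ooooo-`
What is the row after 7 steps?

oo----oo---o-
oo----oo-----
oo----oo-----  (fixed point — unchanged through step 7)

oo----oo-----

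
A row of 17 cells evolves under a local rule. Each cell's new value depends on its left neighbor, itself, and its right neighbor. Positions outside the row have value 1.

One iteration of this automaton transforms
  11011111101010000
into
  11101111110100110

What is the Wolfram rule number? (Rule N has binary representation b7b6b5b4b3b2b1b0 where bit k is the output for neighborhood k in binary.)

225

position 0: 111 → 1  (bit 7 = 1)
position 1: 110 → 1  (bit 6 = 1)
position 2: 101 → 1  (bit 5 = 1)
position 13: 100 → 0  (bit 4 = 0)
position 3: 011 → 0  (bit 3 = 0)
position 10: 010 → 0  (bit 2 = 0)
position 16: 001 → 0  (bit 1 = 0)
position 14: 000 → 1  (bit 0 = 1)
bits b7..b0 = 11100001 = 225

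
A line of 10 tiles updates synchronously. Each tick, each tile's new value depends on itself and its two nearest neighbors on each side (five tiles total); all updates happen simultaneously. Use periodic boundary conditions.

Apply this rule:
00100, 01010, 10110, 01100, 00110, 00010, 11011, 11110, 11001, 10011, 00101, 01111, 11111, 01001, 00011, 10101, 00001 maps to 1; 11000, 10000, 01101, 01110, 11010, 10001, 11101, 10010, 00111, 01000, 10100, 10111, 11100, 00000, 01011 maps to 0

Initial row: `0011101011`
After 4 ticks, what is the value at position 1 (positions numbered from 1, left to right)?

1100001011
1000111001
1001000111
0101001011
position 1 holds 0

0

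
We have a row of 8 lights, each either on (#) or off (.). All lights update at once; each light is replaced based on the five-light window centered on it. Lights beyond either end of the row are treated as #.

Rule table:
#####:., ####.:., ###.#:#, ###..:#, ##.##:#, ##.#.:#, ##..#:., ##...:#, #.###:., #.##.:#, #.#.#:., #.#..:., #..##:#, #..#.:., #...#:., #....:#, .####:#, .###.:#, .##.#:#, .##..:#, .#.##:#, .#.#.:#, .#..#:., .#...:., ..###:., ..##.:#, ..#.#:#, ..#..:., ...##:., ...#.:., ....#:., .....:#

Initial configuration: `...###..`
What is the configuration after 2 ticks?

##..###.

#...##.#
##..###.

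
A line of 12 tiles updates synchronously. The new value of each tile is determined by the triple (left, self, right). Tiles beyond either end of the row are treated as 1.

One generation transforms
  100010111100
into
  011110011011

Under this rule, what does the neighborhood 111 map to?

1

At position 7 the neighborhood is 111; the next row has 1 there.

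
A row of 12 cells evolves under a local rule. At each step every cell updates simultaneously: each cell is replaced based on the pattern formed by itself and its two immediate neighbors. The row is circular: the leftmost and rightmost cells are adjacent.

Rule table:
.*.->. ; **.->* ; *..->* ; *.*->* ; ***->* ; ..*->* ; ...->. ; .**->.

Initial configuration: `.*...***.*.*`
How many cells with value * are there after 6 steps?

7

*.*.*.***.*.
.*.*.*.***.*
*.*.*.*.***.
.*.*.*.*.***
*.*.*.*.*.**
**.*.*.*.*.*
count of *: 7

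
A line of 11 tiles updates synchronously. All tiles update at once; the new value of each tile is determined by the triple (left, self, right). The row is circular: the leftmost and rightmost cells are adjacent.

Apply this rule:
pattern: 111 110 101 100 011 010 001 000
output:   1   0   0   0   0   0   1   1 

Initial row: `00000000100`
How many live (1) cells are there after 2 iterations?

8

iteration 1: 11111111001
iteration 2: 11111110010
count of 1: 8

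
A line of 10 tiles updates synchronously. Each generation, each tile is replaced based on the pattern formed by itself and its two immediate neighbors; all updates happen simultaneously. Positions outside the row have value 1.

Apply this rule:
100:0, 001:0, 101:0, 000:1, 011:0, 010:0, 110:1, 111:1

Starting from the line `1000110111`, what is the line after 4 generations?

generation 1: 1010010011
generation 2: 1000000001
generation 3: 1011111100
generation 4: 1001111100

1001111100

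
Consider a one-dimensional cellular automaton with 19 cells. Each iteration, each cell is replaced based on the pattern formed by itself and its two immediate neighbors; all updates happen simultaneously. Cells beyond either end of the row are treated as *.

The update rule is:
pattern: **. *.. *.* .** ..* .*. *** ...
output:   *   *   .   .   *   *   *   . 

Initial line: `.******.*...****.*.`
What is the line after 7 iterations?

..*****.**.*.***.*.
**.****..*.*..**.*.
**..******.***.*.*.
****.*****..**.*.*.
****..******.*.*.*.
******.*****.*.*.*.
******..****.*.*.*.

******..****.*.*.*.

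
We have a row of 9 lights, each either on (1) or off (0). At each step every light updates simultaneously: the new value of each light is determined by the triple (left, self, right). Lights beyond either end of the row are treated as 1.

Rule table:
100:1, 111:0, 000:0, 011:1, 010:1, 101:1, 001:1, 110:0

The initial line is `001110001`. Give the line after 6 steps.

001100001

111001011
000111110
101100001
011010011
110111110
001100001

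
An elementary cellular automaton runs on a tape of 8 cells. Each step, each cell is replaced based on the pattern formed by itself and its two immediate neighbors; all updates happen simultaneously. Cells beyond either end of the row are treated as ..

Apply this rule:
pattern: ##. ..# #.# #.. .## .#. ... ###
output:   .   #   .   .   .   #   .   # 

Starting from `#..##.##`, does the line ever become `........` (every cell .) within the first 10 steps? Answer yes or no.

step 1: #.#.....
step 2: #.#.....  (fixed point — unchanged through step 10)
step 10 is #.#....., still not uniform .

no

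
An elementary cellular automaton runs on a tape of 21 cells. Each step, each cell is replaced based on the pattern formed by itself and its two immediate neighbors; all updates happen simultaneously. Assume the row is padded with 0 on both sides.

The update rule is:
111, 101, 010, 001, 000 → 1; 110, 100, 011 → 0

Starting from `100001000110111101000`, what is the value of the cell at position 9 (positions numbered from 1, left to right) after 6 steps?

1

101111011001011011011
110110100011100100100
001001101101001101101
111010010011010010011
010110110100110110100
111001001101001001101
position 9 holds 1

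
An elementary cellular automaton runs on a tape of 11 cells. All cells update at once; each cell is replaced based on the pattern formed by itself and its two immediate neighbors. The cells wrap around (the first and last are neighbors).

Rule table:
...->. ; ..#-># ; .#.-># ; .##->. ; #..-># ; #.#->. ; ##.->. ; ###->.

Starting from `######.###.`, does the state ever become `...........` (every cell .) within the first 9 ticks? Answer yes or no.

...........
all cells are . at tick 1

yes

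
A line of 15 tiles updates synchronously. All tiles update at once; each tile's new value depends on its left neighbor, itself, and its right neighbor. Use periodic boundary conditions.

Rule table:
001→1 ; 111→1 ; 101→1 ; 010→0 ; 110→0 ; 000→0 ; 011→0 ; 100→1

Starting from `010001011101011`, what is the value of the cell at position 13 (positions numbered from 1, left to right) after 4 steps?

101010101010100
010101010101011
101010101010100  (repeats step 1; period 2)
step 4: 010101010101011
position 13 holds 0

0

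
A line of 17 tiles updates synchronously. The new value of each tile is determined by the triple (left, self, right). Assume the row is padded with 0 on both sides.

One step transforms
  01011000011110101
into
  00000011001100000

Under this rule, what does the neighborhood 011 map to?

0

At position 3 the neighborhood is 011; the next row has 0 there.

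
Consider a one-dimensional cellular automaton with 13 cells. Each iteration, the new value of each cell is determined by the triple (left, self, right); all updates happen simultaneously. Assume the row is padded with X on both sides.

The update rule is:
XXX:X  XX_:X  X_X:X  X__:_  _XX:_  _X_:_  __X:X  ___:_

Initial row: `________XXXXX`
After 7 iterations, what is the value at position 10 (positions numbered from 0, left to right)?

_______X_XXXX
______X_X_XXX
_____X_X_X_XX
____X_X_X_X_X
___X_X_X_X_X_
__X_X_X_X_X_X
_X_X_X_X_X_X_
position 10 holds _

_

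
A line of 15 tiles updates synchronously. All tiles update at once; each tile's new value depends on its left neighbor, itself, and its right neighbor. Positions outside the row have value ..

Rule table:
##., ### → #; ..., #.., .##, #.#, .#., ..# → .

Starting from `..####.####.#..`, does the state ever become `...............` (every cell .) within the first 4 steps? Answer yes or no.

yes

step 1: ...###..###....
step 2: ....##...##....
step 3: .....#....#....
step 4: ...............
all cells are . at step 4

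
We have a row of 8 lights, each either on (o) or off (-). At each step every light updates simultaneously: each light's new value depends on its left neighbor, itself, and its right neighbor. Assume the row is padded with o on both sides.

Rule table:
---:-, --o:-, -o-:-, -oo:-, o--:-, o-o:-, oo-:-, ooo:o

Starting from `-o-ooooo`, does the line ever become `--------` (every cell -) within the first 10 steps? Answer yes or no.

yes

----oooo
-----ooo
------oo
-------o
--------
all cells are - at step 5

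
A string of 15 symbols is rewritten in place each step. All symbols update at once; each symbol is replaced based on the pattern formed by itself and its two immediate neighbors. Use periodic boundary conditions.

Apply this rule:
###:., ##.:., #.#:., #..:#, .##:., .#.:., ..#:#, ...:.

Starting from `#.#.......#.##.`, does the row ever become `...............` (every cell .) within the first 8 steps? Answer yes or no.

...#.....#.....
..#.#...#.#....
.#...#.#...#...
#.#.#...#.#.#..
.....#.#.....##
#...#...#...#..
.#.#.#.#.#.#.##
...............
all cells are . at step 8

yes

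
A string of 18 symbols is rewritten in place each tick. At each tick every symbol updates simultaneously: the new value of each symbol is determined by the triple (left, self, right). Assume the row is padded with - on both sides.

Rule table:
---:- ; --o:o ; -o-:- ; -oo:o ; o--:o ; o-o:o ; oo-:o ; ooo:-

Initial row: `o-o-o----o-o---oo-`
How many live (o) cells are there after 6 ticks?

-o-o-o--o-o-o-oooo
o-o-o-oo-o-o-oo--o
-o-o-oooo-o-ooooo-
o-o-oo--oo-oo---oo
-o-ooooooooooo-ooo
o-oo---------ooo-o
count of o: 7

7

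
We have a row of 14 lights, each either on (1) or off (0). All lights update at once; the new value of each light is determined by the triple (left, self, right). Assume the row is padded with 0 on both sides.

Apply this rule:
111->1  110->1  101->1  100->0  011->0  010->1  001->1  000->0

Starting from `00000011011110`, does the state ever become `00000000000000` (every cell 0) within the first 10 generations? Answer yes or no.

no

00000101101110
00001110110110
00010111011010
00111011101110
01011101110110
11101110111010
01110111011110
10111011101110
11011101110110
01101110111010
generation 10 is 01101110111010, still not uniform 0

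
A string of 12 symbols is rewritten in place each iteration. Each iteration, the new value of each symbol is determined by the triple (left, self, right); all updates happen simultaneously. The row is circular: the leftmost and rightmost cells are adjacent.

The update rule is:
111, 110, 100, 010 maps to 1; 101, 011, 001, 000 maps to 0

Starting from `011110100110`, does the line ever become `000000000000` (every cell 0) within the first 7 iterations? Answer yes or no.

no

001110110011
100110011001
110011001100
011001100110
001100110011
100110011001  (repeats iteration 2; period 4)
iteration 7: 110011001100
iteration 7 is 110011001100, still not uniform 0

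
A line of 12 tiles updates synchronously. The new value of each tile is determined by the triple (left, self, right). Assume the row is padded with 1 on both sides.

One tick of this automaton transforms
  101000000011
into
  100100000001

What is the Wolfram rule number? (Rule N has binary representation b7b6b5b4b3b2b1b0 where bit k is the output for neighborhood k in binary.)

208

position 11: 111 → 1  (bit 7 = 1)
position 0: 110 → 1  (bit 6 = 1)
position 1: 101 → 0  (bit 5 = 0)
position 3: 100 → 1  (bit 4 = 1)
position 10: 011 → 0  (bit 3 = 0)
position 2: 010 → 0  (bit 2 = 0)
position 9: 001 → 0  (bit 1 = 0)
position 4: 000 → 0  (bit 0 = 0)
bits b7..b0 = 11010000 = 208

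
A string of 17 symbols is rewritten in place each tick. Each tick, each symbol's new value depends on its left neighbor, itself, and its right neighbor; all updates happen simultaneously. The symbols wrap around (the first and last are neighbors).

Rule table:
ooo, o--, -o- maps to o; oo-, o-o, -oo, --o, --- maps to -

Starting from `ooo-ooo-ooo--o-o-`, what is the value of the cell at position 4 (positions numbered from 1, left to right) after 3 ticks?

-o---o---o-o-o-o-
-oo--oo--o-o-o-oo
---o---o-o-o-o---
position 4 holds o

o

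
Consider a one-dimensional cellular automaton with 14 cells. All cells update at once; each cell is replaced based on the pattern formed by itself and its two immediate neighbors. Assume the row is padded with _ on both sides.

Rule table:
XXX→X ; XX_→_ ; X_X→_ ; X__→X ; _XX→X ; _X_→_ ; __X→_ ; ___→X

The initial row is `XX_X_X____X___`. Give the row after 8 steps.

X_____XXX__XXX
_XXXX_XX_X_XX_
_XXX__X____X_X
_XX_X__XXX____
_X___X_XX_XXXX
__XX___X__XXX_
X_X_XX__X_XX_X
____X_X___X___

____X_X___X___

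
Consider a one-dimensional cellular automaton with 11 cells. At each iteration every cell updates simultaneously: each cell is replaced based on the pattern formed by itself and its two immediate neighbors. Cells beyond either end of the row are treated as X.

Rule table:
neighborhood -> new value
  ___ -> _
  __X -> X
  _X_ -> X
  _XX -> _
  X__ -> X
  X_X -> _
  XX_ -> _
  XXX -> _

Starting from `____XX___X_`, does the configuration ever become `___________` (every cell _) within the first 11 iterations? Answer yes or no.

X__X__X_XX_
_XXXXXX____
_______X__X
X_____XXXX_
_X___X_____
_XX_XXX___X
_______X_X_
X_____XX_X_
_X___X___X_
_XX_XXX_XX_
___________
all cells are _ at iteration 11

yes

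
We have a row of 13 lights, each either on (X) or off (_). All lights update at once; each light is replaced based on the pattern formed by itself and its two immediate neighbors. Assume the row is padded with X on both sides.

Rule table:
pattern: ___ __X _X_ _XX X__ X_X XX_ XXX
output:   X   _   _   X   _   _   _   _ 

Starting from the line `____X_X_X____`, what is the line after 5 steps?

_XX_______XX_
_X__XXXXX_X__
____X________
_XX___XXXXXX_
_X__X_X______

_X__X_X______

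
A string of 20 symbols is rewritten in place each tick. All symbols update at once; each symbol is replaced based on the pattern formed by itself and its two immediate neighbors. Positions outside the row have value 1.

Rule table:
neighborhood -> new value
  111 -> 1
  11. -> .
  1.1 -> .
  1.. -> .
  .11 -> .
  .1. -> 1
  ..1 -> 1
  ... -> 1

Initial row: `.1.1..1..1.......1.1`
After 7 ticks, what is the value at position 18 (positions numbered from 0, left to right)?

.

.1.1.11.11.1111111..
.1.1........11111..1
.1.1.1111111.111..1.
.1.1..11111...1..11.
.1.1.1.111..111.1...
.1.1.1..1..1.1..1.11
.1.1.1.11.11.1.11..1
position 18 holds .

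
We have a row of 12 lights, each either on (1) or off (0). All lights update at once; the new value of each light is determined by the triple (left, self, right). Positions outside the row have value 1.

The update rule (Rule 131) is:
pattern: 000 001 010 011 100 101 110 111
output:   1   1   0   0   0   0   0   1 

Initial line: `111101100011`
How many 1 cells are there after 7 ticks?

3

111000001101
110011110000
100101100111
001000001011
010011110001
000101100110
011000001000
count of 1: 3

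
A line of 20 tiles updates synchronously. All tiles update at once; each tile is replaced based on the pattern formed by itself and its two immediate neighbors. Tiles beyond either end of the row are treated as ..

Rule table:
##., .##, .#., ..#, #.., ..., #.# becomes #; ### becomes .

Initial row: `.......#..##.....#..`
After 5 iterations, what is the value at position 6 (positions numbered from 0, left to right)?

#

iteration 1: ####################
iteration 2: #..................#
iteration 3: ####################  (repeats iteration 1; period 2)
iteration 5: ####################
position 6 holds #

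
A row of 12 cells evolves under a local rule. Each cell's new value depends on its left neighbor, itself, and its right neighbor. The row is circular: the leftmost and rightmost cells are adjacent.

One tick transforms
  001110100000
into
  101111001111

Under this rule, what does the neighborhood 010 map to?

0

At position 6 the neighborhood is 010; the next row has 0 there.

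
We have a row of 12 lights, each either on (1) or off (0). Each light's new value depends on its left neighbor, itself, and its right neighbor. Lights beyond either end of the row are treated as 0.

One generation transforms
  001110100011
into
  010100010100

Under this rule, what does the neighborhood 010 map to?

0

At position 6 the neighborhood is 010; the next row has 0 there.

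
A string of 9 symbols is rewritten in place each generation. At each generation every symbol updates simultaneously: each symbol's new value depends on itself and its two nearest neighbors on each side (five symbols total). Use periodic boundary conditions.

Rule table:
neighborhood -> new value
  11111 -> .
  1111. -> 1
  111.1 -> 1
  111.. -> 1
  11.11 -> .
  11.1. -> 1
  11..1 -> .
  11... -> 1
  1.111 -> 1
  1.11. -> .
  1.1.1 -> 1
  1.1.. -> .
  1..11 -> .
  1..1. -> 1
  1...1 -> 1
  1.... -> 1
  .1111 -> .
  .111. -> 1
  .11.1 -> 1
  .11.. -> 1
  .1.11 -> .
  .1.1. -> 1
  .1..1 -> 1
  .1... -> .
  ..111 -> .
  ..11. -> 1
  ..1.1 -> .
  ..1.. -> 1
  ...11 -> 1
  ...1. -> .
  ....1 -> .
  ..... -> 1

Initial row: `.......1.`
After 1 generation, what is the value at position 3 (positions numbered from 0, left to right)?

11111..1.
position 3 holds 1

1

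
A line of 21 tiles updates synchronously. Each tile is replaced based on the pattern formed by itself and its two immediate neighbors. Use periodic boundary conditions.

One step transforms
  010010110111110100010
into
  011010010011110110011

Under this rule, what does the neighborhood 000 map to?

At position 17 the neighborhood is 000; the next row has 0 there.

0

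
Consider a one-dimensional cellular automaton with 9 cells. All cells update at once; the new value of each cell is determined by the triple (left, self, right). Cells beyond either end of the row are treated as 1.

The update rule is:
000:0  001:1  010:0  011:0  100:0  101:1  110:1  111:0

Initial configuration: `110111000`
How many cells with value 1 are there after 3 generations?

5

generation 1: 011001001
generation 2: 101010010
generation 3: 110100101
count of 1: 5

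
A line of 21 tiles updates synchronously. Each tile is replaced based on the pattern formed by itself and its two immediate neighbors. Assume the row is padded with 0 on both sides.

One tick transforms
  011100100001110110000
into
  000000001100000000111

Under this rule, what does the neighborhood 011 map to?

0

At position 1 the neighborhood is 011; the next row has 0 there.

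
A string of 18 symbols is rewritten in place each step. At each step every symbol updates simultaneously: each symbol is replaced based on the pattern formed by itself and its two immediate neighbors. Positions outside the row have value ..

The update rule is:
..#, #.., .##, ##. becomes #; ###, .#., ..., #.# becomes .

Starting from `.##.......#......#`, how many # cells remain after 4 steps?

6

####.....#.#....#.
#..##...#...#..#.#
.#####.#.#.#.##...
##...#.......###..
count of #: 6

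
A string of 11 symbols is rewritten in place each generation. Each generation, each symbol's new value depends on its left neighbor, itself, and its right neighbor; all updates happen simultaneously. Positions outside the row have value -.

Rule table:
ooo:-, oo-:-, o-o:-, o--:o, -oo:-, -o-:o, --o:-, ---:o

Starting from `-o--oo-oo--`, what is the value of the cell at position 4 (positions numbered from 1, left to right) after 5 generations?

-

generation 1: -oo------oo
generation 2: ---ooooo---
generation 3: oo------ooo
generation 4: --ooooo----
generation 5: o------oooo
position 4 holds -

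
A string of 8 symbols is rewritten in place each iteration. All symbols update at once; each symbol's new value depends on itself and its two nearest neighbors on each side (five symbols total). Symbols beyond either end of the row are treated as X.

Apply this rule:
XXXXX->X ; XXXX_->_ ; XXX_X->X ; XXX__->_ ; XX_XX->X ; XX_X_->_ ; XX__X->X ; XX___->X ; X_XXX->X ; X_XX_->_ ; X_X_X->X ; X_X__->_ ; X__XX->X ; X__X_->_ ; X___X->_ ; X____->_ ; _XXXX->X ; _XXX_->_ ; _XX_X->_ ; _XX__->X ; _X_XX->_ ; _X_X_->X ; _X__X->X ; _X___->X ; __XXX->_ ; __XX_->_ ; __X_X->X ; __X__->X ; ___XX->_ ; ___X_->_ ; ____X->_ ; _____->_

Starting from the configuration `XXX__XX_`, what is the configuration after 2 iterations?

X__XX__X
_XX_XXX_

_XX_XXX_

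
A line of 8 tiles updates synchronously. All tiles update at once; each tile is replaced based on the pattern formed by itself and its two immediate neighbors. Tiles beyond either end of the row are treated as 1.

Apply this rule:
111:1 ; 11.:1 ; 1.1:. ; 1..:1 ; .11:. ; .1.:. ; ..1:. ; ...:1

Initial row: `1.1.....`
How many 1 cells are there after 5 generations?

generation 1: 1..1111.
generation 2: 11..111.
generation 3: 111..11.
generation 4: 1111..1.
generation 5: 11111...
count of 1: 5

5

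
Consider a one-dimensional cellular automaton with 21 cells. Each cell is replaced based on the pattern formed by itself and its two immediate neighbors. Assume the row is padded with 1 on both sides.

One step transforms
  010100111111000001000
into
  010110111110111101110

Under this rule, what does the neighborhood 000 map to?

1

At position 13 the neighborhood is 000; the next row has 1 there.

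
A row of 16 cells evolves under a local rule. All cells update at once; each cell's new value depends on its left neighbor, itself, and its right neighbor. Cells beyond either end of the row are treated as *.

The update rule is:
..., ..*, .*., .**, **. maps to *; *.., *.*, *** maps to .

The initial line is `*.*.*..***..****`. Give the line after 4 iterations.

iteration 1: *.*.*.**.*.**...
iteration 2: *.*.*.**.*.**.**
iteration 3: *.*.*.**.*.**.*.
iteration 4: *.*.*.**.*.**.*.

*.*.*.**.*.**.*.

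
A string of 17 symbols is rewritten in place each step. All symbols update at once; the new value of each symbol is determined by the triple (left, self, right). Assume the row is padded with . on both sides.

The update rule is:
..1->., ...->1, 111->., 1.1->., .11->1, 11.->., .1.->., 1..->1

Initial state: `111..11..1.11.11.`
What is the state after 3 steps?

..11111.1.1..1111

step 1: 1..1.1.1...1..1.1
step 2: .1......11..1....
step 3: ..11111.1.1..1111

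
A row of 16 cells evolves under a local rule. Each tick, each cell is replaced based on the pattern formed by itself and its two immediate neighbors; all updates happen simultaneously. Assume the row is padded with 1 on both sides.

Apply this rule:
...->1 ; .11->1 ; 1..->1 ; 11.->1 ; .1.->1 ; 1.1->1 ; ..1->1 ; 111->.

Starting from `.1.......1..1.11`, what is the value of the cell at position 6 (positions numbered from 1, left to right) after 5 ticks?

1

111111111111111.
..............11
111111111111111.  (repeats tick 1; period 2)
tick 5: 111111111111111.
position 6 holds 1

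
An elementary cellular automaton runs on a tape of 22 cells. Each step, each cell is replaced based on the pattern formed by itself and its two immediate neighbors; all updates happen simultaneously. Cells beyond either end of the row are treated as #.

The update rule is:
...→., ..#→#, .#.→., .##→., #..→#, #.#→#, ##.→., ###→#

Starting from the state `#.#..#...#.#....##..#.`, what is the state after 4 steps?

.#.##.#.#.#.#..#..##.#
#.#..#.#.#.#.##.##..#.
.#.##.#.#.#.#..#..##.#  (repeats step 1; period 2)
step 4: #.#..#.#.#.#.##.##..#.

#.#..#.#.#.#.##.##..#.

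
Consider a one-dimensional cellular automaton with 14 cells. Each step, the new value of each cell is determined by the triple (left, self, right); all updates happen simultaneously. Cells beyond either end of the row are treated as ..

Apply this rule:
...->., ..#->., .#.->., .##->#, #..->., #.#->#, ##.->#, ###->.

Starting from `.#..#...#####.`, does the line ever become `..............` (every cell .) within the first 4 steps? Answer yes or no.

yes

........#...#.
..............
all cells are . at step 2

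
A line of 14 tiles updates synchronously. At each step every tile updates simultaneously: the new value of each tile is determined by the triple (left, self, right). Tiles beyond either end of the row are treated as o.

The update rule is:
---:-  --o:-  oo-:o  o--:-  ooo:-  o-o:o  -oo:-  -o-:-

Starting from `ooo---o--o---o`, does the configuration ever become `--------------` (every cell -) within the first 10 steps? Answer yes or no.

yes

step 1: --o-----------
step 2: --------------
all cells are - at step 2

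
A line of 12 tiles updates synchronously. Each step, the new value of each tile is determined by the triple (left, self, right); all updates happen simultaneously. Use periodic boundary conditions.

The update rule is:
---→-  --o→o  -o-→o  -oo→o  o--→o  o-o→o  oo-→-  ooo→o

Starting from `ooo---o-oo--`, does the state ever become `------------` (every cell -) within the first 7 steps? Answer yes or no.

no

oo-o-oooo-oo
o-oooooo-ooo
-oooooo-oooo
oooooo-oooo-
ooooo-oooo-o
oooo-oooo-oo
ooo-oooo-ooo
step 7 is ooo-oooo-ooo, still not uniform -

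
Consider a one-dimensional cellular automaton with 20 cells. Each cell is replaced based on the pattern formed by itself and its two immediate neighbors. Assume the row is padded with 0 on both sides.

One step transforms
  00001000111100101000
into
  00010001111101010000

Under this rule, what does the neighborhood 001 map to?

At position 3 the neighborhood is 001; the next row has 1 there.

1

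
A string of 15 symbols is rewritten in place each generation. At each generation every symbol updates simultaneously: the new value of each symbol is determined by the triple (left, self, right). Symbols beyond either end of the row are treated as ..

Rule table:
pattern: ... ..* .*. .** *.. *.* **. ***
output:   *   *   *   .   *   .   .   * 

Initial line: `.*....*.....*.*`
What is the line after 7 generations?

*****.*.***.*.*

*************.*
.***********..*
*.*********.***
*..*******...*.
***.*****.*****
.*...***...***.
*****.*.***.*.*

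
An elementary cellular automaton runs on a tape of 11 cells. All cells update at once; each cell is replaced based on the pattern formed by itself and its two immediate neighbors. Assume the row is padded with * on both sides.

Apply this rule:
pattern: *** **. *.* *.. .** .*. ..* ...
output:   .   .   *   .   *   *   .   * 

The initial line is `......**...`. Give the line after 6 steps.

.****.*..*.
**...**..**
...*.*...*.
.*.***.*.**
****..****.
......*...*

......*...*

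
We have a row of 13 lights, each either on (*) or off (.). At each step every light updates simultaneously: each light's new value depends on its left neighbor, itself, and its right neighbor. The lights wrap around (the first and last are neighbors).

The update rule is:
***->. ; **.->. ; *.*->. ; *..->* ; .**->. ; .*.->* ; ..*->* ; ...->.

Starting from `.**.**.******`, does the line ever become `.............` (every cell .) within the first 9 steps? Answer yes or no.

.............
all cells are . at step 1

yes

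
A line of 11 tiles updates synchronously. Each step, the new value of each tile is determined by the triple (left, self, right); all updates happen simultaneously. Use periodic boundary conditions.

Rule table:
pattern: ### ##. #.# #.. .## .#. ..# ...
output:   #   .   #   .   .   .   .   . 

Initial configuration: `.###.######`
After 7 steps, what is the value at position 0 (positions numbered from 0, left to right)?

#.#.#.####.
.#.#.#.##.#
#.#.#.#..#.
.#.#.#....#
#.#.#......
.#.#.......
..#........
position 0 holds .

.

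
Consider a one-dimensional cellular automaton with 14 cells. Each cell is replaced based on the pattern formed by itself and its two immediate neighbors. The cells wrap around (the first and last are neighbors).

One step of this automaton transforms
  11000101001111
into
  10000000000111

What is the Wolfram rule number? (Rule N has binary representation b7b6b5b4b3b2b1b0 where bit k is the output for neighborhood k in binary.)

position 0: 111 → 1  (bit 7 = 1)
position 1: 110 → 0  (bit 6 = 0)
position 6: 101 → 0  (bit 5 = 0)
position 2: 100 → 0  (bit 4 = 0)
position 10: 011 → 0  (bit 3 = 0)
position 5: 010 → 0  (bit 2 = 0)
position 4: 001 → 0  (bit 1 = 0)
position 3: 000 → 0  (bit 0 = 0)
bits b7..b0 = 10000000 = 128

128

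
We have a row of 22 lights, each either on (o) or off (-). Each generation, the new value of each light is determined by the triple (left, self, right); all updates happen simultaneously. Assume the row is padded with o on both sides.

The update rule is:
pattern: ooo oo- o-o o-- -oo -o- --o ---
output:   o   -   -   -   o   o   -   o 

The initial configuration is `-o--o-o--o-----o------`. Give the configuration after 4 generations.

-o--o-o--o-ooo-o-oooo-
-o--o-o--o-oo--o-ooo--
-o--o-o--o-o---o-oo---
-o--o-o--o-o-o-o-o--o-

-o--o-o--o-o-o-o-o--o-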